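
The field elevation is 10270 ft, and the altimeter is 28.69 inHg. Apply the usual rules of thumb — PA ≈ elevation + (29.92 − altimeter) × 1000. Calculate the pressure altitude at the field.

11500 ft

Pressure correction = (29.92 − 28.69) × 1000 = +1230 ft.
Pressure altitude = 10270 + (+1230) = 11500 ft.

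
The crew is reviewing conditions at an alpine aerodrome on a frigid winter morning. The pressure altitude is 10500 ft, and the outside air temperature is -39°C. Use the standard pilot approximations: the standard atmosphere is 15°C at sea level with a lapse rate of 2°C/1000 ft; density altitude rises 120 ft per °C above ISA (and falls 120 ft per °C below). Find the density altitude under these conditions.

6540 ft

ISA temperature at 10500 ft = 15 − 2 × (10500/1000) = -6°C.
ISA deviation = -39 − (-6) = -33°C.
Density altitude = 10500 + 120 × (-33) = 10500 + (-3960) = 6540 ft.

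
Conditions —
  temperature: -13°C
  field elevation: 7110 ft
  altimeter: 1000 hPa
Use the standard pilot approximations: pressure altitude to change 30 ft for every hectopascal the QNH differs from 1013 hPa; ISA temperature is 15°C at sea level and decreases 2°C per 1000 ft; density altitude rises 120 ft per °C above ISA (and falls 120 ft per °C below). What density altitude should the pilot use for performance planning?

5940 ft

Pressure altitude = 7110 + (1013 − 1000) × 30 = 7110 + (+390) = 7500 ft.
ISA temperature at 7500 ft = 15 − 2 × (7500/1000) = 0°C.
ISA deviation = -13 − 0 = -13°C.
Density altitude = 7500 + 120 × (-13) = 5940 ft.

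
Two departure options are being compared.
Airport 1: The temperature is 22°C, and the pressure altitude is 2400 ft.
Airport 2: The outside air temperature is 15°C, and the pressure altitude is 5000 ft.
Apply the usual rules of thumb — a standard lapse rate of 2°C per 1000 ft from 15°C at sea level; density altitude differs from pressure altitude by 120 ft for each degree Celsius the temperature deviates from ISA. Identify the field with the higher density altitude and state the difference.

Airport 1: ISA temp = 10.2°C, deviation +11.8°C, DA = 2400 + 120 × 11.8 = 3816 ft.
Airport 2: ISA temp = 5°C, deviation +10°C, DA = 5000 + 120 × 10 = 6200 ft.
Airport 2 is higher by 6200 − 3816 = 2384 ft.

Airport 2 by 2384 ft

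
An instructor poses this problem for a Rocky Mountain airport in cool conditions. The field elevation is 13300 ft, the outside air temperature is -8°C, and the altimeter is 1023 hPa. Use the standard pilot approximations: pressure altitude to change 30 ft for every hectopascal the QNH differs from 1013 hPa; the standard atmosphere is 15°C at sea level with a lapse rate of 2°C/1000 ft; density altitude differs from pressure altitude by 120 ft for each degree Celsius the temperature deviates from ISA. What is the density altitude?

13360 ft

Pressure altitude = 13300 + (1013 − 1023) × 30 = 13300 + (-300) = 13000 ft.
ISA temperature at 13000 ft = 15 − 2 × (13000/1000) = -11°C.
ISA deviation = -8 − (-11) = +3°C.
Density altitude = 13000 + 120 × (3) = 13360 ft.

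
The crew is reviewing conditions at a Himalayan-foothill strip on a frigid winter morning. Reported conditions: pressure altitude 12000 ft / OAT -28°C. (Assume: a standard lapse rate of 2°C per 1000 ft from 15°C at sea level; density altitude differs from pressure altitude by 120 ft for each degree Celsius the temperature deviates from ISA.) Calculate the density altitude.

9720 ft

ISA temperature at 12000 ft = 15 − 2 × (12000/1000) = -9°C.
ISA deviation = -28 − (-9) = -19°C.
Density altitude = 12000 + 120 × (-19) = 12000 + (-2280) = 9720 ft.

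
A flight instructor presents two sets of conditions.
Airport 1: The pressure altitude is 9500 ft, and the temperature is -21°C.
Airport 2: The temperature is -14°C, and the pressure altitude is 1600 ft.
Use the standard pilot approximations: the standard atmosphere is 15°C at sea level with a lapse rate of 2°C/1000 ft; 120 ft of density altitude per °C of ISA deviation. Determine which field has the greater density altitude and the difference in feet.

Airport 1: ISA temp = -4°C, deviation -17°C, DA = 9500 + 120 × (-17) = 7460 ft.
Airport 2: ISA temp = 11.8°C, deviation -25.8°C, DA = 1600 + 120 × (-25.8) = -1496 ft.
Airport 1 is higher by 7460 − (-1496) = 8956 ft.

Airport 1 by 8956 ft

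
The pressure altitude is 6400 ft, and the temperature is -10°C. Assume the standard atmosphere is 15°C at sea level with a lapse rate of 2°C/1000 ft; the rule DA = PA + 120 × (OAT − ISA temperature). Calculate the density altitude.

4936 ft

ISA temperature at 6400 ft = 15 − 2 × (6400/1000) = 2.2°C.
ISA deviation = -10 − 2.2 = -12.2°C.
Density altitude = 6400 + 120 × (-12.2) = 6400 + (-1464) = 4936 ft.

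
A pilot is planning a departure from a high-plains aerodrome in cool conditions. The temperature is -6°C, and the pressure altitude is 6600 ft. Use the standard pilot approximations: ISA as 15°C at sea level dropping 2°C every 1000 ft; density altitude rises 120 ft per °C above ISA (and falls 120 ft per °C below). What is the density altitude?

ISA temperature at 6600 ft = 15 − 2 × (6600/1000) = 1.8°C.
ISA deviation = -6 − 1.8 = -7.8°C.
Density altitude = 6600 + 120 × (-7.8) = 6600 + (-936) = 5664 ft.

5664 ft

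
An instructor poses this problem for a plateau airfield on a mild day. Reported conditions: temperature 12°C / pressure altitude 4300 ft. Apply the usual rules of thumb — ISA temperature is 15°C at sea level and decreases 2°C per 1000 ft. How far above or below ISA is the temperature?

ISA+5.6°C

ISA temperature at 4300 ft = 15 − 2 × (4300/1000) = 6.4°C.
Deviation = OAT − ISA = 12 − 6.4 = +5.6°C.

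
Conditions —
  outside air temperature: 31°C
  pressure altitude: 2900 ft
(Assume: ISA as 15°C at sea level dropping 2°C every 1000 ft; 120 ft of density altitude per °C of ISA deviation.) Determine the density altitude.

5516 ft

ISA temperature at 2900 ft = 15 − 2 × (2900/1000) = 9.2°C.
ISA deviation = 31 − 9.2 = +21.8°C.
Density altitude = 2900 + 120 × (21.8) = 2900 + (+2616) = 5516 ft.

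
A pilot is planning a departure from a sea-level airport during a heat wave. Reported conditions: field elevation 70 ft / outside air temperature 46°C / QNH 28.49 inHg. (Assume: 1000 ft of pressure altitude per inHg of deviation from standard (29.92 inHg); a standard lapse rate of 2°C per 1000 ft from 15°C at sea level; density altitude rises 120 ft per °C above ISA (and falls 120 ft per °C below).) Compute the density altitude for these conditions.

Pressure altitude = 70 + (29.92 − 28.49) × 1000 = 70 + (+1430) = 1500 ft.
ISA temperature at 1500 ft = 15 − 2 × (1500/1000) = 12°C.
ISA deviation = 46 − 12 = +34°C.
Density altitude = 1500 + 120 × (34) = 5580 ft.

5580 ft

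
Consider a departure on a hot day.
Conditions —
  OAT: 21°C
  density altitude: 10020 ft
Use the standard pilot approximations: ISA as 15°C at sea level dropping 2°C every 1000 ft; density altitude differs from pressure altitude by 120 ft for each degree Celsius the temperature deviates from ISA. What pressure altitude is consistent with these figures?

7500 ft

DA = PA + 120 × (OAT − (15 − 2·PA/1000)) = PA + 120·OAT − 1800 + 0.24·PA = 1.24·PA + 120·OAT − 1800.
So 1.24·PA = 10020 − 120 × 21 + 1800 = 9300.
PA = 9300 / 1.24 = 7500 ft.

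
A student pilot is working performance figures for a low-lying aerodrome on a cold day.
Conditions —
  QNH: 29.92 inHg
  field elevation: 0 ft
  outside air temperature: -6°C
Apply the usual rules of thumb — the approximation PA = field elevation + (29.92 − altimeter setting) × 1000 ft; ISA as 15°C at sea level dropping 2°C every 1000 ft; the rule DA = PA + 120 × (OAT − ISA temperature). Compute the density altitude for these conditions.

Pressure altitude = 0 + (29.92 − 29.92) × 1000 = 0 + (0) = 0 ft.
ISA temperature at 0 ft = 15 − 2 × (0/1000) = 15°C.
ISA deviation = -6 − 15 = -21°C.
Density altitude = 0 + 120 × (-21) = -2520 ft.

-2520 ft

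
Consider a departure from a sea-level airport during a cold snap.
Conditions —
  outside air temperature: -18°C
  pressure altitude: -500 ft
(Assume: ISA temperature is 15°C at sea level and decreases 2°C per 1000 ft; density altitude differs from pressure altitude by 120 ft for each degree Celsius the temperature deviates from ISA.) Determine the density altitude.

-4580 ft

ISA temperature at -500 ft = 15 − 2 × (-500/1000) = 16°C.
ISA deviation = -18 − 16 = -34°C.
Density altitude = -500 + 120 × (-34) = -500 + (-4080) = -4580 ft.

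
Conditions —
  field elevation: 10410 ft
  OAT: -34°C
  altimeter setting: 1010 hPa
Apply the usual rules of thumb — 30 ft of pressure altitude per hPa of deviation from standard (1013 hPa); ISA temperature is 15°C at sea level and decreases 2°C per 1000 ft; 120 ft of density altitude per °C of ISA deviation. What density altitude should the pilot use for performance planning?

7140 ft

Pressure altitude = 10410 + (1013 − 1010) × 30 = 10410 + (+90) = 10500 ft.
ISA temperature at 10500 ft = 15 − 2 × (10500/1000) = -6°C.
ISA deviation = -34 − (-6) = -28°C.
Density altitude = 10500 + 120 × (-28) = 7140 ft.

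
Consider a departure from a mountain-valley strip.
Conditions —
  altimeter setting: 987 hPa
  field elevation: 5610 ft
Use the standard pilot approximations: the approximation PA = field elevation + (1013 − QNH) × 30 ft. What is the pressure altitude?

6390 ft

Pressure correction = (1013 − 987) × 30 = +780 ft.
Pressure altitude = 5610 + (+780) = 6390 ft.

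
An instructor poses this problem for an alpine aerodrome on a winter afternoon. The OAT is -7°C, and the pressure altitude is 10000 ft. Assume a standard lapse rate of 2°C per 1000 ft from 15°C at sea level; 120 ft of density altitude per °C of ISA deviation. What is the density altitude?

ISA temperature at 10000 ft = 15 − 2 × (10000/1000) = -5°C.
ISA deviation = -7 − (-5) = -2°C.
Density altitude = 10000 + 120 × (-2) = 10000 + (-240) = 9760 ft.

9760 ft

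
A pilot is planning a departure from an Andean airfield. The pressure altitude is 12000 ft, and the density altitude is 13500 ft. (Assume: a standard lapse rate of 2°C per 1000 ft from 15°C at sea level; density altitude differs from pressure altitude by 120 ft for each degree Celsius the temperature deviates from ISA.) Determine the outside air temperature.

Density altitude − pressure altitude = 13500 − 12000 = +1500 ft.
At 120 ft/°C that is an ISA deviation of 1500/120 = +12.5°C.
ISA temperature at 12000 ft = 15 − 2 × (12000/1000) = -9°C.
OAT = ISA + deviation = -9 + (+12.5) = 3.5°C.

3.5°C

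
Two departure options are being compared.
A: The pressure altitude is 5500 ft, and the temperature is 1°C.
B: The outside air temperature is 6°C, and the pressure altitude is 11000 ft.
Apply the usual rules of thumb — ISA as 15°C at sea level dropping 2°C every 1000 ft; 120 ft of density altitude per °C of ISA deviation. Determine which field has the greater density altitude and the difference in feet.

B by 7420 ft

A: ISA temp = 4°C, deviation -3°C, DA = 5500 + 120 × (-3) = 5140 ft.
B: ISA temp = -7°C, deviation +13°C, DA = 11000 + 120 × 13 = 12560 ft.
B is higher by 12560 − 5140 = 7420 ft.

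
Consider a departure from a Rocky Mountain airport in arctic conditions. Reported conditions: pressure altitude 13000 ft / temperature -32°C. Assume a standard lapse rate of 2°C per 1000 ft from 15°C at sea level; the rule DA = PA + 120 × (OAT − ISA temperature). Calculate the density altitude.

ISA temperature at 13000 ft = 15 − 2 × (13000/1000) = -11°C.
ISA deviation = -32 − (-11) = -21°C.
Density altitude = 13000 + 120 × (-21) = 13000 + (-2520) = 10480 ft.

10480 ft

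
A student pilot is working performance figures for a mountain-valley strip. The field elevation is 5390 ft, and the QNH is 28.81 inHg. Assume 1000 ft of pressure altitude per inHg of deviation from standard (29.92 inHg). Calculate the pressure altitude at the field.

6500 ft

Pressure correction = (29.92 − 28.81) × 1000 = +1110 ft.
Pressure altitude = 5390 + (+1110) = 6500 ft.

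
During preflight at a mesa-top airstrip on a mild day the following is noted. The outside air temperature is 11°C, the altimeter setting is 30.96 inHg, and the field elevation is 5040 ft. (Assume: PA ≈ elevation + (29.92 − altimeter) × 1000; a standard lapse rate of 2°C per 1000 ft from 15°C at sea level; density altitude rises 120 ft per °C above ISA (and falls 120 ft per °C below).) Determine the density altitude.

4480 ft

Pressure altitude = 5040 + (29.92 − 30.96) × 1000 = 5040 + (-1040) = 4000 ft.
ISA temperature at 4000 ft = 15 − 2 × (4000/1000) = 7°C.
ISA deviation = 11 − 7 = +4°C.
Density altitude = 4000 + 120 × (4) = 4480 ft.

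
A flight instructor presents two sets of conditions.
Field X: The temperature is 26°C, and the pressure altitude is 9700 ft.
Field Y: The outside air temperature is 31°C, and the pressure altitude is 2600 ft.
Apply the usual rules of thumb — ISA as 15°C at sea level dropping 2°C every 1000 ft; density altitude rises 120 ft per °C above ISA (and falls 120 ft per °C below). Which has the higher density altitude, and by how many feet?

Field X by 8204 ft

Field X: ISA temp = -4.4°C, deviation +30.4°C, DA = 9700 + 120 × 30.4 = 13348 ft.
Field Y: ISA temp = 9.8°C, deviation +21.2°C, DA = 2600 + 120 × 21.2 = 5144 ft.
Field X is higher by 13348 − 5144 = 8204 ft.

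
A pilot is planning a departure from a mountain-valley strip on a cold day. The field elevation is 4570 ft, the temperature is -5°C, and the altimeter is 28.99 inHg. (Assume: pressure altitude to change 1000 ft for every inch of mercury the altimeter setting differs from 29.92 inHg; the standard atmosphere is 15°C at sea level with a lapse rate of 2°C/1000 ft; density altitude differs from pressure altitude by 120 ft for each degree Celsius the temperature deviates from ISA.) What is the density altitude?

4420 ft

Pressure altitude = 4570 + (29.92 − 28.99) × 1000 = 4570 + (+930) = 5500 ft.
ISA temperature at 5500 ft = 15 − 2 × (5500/1000) = 4°C.
ISA deviation = -5 − 4 = -9°C.
Density altitude = 5500 + 120 × (-9) = 4420 ft.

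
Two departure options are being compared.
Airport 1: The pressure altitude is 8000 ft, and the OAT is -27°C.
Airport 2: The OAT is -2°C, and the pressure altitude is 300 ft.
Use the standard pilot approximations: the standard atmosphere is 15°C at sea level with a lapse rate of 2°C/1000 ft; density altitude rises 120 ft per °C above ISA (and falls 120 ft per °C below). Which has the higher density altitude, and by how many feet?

Airport 1: ISA temp = -1°C, deviation -26°C, DA = 8000 + 120 × (-26) = 4880 ft.
Airport 2: ISA temp = 14.4°C, deviation -16.4°C, DA = 300 + 120 × (-16.4) = -1668 ft.
Airport 1 is higher by 4880 − (-1668) = 6548 ft.

Airport 1 by 6548 ft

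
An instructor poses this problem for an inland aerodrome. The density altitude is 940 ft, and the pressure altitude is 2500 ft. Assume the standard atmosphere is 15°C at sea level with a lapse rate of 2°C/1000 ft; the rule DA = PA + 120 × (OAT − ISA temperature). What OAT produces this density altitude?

-3°C

Density altitude − pressure altitude = 940 − 2500 = -1560 ft.
At 120 ft/°C that is an ISA deviation of -1560/120 = -13°C.
ISA temperature at 2500 ft = 15 − 2 × (2500/1000) = 10°C.
OAT = ISA + deviation = 10 + (-13) = -3°C.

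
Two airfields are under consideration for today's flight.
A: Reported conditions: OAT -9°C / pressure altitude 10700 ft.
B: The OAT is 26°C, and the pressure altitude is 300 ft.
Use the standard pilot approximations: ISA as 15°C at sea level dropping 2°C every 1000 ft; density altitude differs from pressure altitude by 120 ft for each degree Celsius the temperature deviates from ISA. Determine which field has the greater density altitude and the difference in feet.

A by 8696 ft

A: ISA temp = -6.4°C, deviation -2.6°C, DA = 10700 + 120 × (-2.6) = 10388 ft.
B: ISA temp = 14.4°C, deviation +11.6°C, DA = 300 + 120 × 11.6 = 1692 ft.
A is higher by 10388 − 1692 = 8696 ft.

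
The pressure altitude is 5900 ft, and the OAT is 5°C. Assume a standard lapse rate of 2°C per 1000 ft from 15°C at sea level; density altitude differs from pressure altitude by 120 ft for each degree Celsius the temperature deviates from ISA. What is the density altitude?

6116 ft

ISA temperature at 5900 ft = 15 − 2 × (5900/1000) = 3.2°C.
ISA deviation = 5 − 3.2 = +1.8°C.
Density altitude = 5900 + 120 × (1.8) = 5900 + (+216) = 6116 ft.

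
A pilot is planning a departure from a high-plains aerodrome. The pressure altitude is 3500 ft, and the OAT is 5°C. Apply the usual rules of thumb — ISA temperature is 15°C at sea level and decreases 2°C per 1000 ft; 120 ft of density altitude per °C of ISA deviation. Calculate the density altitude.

ISA temperature at 3500 ft = 15 − 2 × (3500/1000) = 8°C.
ISA deviation = 5 − 8 = -3°C.
Density altitude = 3500 + 120 × (-3) = 3500 + (-360) = 3140 ft.

3140 ft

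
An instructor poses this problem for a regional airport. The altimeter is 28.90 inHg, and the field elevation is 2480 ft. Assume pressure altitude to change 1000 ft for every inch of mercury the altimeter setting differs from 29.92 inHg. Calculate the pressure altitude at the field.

3500 ft

Pressure correction = (29.92 − 28.90) × 1000 = +1020 ft.
Pressure altitude = 2480 + (+1020) = 3500 ft.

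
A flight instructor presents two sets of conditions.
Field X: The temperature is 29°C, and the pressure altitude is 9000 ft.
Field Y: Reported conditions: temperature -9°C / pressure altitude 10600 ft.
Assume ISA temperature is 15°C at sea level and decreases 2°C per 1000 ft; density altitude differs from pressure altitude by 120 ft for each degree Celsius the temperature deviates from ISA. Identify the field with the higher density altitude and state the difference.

Field X: ISA temp = -3°C, deviation +32°C, DA = 9000 + 120 × 32 = 12840 ft.
Field Y: ISA temp = -6.2°C, deviation -2.8°C, DA = 10600 + 120 × (-2.8) = 10264 ft.
Field X is higher by 12840 − 10264 = 2576 ft.

Field X by 2576 ft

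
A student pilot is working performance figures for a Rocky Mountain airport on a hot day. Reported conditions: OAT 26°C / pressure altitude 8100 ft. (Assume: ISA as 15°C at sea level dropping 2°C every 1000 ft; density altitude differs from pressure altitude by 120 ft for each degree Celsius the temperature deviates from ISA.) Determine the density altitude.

ISA temperature at 8100 ft = 15 − 2 × (8100/1000) = -1.2°C.
ISA deviation = 26 − (-1.2) = +27.2°C.
Density altitude = 8100 + 120 × (27.2) = 8100 + (+3264) = 11364 ft.

11364 ft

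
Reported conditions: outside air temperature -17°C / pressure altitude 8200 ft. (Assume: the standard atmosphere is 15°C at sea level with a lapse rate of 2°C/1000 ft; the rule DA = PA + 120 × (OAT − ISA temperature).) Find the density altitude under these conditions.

ISA temperature at 8200 ft = 15 − 2 × (8200/1000) = -1.4°C.
ISA deviation = -17 − (-1.4) = -15.6°C.
Density altitude = 8200 + 120 × (-15.6) = 8200 + (-1872) = 6328 ft.

6328 ft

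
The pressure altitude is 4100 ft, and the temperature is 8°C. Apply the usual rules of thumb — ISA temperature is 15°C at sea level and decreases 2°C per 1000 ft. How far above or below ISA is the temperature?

ISA+1.2°C

ISA temperature at 4100 ft = 15 − 2 × (4100/1000) = 6.8°C.
Deviation = OAT − ISA = 8 − 6.8 = +1.2°C.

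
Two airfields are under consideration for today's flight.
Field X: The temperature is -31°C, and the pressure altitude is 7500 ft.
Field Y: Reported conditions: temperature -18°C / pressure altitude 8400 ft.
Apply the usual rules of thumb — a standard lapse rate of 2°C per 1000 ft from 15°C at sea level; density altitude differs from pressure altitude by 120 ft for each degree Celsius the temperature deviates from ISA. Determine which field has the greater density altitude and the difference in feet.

Field X: ISA temp = 0°C, deviation -31°C, DA = 7500 + 120 × (-31) = 3780 ft.
Field Y: ISA temp = -1.8°C, deviation -16.2°C, DA = 8400 + 120 × (-16.2) = 6456 ft.
Field Y is higher by 6456 − 3780 = 2676 ft.

Field Y by 2676 ft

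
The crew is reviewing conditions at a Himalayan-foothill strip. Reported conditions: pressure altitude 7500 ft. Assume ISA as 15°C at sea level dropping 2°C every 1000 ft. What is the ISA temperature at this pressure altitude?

ISA temperature = 15 − 2 × (7500/1000) = 15 − 15 = 0°C.

0°C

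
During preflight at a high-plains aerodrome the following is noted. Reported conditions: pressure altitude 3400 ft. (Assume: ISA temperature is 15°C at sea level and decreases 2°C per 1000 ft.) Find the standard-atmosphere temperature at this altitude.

8.2°C

ISA temperature = 15 − 2 × (3400/1000) = 15 − 6.8 = 8.2°C.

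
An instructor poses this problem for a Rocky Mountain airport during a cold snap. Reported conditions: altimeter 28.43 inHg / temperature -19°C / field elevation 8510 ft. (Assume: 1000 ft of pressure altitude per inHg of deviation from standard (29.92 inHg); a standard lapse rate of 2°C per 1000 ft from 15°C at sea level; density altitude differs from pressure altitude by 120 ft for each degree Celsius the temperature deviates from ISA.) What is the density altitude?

Pressure altitude = 8510 + (29.92 − 28.43) × 1000 = 8510 + (+1490) = 10000 ft.
ISA temperature at 10000 ft = 15 − 2 × (10000/1000) = -5°C.
ISA deviation = -19 − (-5) = -14°C.
Density altitude = 10000 + 120 × (-14) = 8320 ft.

8320 ft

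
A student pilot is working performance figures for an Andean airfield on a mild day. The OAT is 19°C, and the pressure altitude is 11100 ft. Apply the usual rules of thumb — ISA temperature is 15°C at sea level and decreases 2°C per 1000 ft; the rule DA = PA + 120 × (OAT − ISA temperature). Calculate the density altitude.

14244 ft

ISA temperature at 11100 ft = 15 − 2 × (11100/1000) = -7.2°C.
ISA deviation = 19 − (-7.2) = +26.2°C.
Density altitude = 11100 + 120 × (26.2) = 11100 + (+3144) = 14244 ft.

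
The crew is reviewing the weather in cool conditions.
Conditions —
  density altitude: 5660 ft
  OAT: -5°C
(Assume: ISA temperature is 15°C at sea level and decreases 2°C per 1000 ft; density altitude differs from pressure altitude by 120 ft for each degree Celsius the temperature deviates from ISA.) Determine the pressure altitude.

DA = PA + 120 × (OAT − (15 − 2·PA/1000)) = PA + 120·OAT − 1800 + 0.24·PA = 1.24·PA + 120·OAT − 1800.
So 1.24·PA = 5660 − 120 × (-5) + 1800 = 8060.
PA = 8060 / 1.24 = 6500 ft.

6500 ft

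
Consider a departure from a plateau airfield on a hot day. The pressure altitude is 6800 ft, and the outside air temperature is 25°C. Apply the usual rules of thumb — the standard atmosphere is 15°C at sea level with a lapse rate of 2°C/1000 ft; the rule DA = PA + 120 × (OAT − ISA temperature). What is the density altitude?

9632 ft

ISA temperature at 6800 ft = 15 − 2 × (6800/1000) = 1.4°C.
ISA deviation = 25 − 1.4 = +23.6°C.
Density altitude = 6800 + 120 × (23.6) = 6800 + (+2832) = 9632 ft.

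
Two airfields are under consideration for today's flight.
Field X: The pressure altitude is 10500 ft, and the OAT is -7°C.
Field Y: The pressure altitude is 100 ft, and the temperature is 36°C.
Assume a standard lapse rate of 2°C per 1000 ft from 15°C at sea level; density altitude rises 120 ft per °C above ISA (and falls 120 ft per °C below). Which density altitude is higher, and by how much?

Field X by 7736 ft

Field X: ISA temp = -6°C, deviation -1°C, DA = 10500 + 120 × (-1) = 10380 ft.
Field Y: ISA temp = 14.8°C, deviation +21.2°C, DA = 100 + 120 × 21.2 = 2644 ft.
Field X is higher by 10380 − 2644 = 7736 ft.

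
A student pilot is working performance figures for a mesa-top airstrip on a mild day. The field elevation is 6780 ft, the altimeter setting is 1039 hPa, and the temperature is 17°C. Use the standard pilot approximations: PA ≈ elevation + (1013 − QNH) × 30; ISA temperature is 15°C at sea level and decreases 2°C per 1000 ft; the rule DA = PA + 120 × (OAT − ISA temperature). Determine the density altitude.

7680 ft

Pressure altitude = 6780 + (1013 − 1039) × 30 = 6780 + (-780) = 6000 ft.
ISA temperature at 6000 ft = 15 − 2 × (6000/1000) = 3°C.
ISA deviation = 17 − 3 = +14°C.
Density altitude = 6000 + 120 × (14) = 7680 ft.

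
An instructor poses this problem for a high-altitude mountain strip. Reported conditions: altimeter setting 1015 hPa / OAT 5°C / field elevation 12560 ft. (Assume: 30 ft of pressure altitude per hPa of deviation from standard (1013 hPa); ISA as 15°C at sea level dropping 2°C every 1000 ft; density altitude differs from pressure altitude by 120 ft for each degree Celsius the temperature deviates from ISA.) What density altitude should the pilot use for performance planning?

Pressure altitude = 12560 + (1013 − 1015) × 30 = 12560 + (-60) = 12500 ft.
ISA temperature at 12500 ft = 15 − 2 × (12500/1000) = -10°C.
ISA deviation = 5 − (-10) = +15°C.
Density altitude = 12500 + 120 × (15) = 14300 ft.

14300 ft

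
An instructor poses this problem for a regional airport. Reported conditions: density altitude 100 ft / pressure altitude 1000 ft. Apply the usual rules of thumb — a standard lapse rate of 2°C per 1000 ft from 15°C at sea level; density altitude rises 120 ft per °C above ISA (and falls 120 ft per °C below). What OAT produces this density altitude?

Density altitude − pressure altitude = 100 − 1000 = -900 ft.
At 120 ft/°C that is an ISA deviation of -900/120 = -7.5°C.
ISA temperature at 1000 ft = 15 − 2 × (1000/1000) = 13°C.
OAT = ISA + deviation = 13 + (-7.5) = 5.5°C.

5.5°C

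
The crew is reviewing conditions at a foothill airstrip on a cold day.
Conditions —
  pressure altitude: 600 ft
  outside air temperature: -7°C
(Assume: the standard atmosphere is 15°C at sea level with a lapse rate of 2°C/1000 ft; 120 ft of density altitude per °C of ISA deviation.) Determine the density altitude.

ISA temperature at 600 ft = 15 − 2 × (600/1000) = 13.8°C.
ISA deviation = -7 − 13.8 = -20.8°C.
Density altitude = 600 + 120 × (-20.8) = 600 + (-2496) = -1896 ft.

-1896 ft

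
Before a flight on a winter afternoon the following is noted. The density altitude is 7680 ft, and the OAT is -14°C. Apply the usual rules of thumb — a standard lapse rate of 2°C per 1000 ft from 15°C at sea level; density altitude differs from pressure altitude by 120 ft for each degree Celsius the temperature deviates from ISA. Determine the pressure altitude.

9000 ft

DA = PA + 120 × (OAT − (15 − 2·PA/1000)) = PA + 120·OAT − 1800 + 0.24·PA = 1.24·PA + 120·OAT − 1800.
So 1.24·PA = 7680 − 120 × (-14) + 1800 = 11160.
PA = 11160 / 1.24 = 9000 ft.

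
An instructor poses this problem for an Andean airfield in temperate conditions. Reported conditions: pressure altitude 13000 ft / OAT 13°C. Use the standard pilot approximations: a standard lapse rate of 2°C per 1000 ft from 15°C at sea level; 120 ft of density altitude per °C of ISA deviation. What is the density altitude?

15880 ft

ISA temperature at 13000 ft = 15 − 2 × (13000/1000) = -11°C.
ISA deviation = 13 − (-11) = +24°C.
Density altitude = 13000 + 120 × (24) = 13000 + (+2880) = 15880 ft.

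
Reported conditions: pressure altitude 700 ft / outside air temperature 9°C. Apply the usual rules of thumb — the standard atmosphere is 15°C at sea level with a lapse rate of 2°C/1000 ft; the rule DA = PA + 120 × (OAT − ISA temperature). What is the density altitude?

ISA temperature at 700 ft = 15 − 2 × (700/1000) = 13.6°C.
ISA deviation = 9 − 13.6 = -4.6°C.
Density altitude = 700 + 120 × (-4.6) = 700 + (-552) = 148 ft.

148 ft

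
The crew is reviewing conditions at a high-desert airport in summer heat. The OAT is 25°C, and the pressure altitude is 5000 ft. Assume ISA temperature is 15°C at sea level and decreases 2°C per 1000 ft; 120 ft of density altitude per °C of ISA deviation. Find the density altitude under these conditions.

ISA temperature at 5000 ft = 15 − 2 × (5000/1000) = 5°C.
ISA deviation = 25 − 5 = +20°C.
Density altitude = 5000 + 120 × (20) = 5000 + (+2400) = 7400 ft.

7400 ft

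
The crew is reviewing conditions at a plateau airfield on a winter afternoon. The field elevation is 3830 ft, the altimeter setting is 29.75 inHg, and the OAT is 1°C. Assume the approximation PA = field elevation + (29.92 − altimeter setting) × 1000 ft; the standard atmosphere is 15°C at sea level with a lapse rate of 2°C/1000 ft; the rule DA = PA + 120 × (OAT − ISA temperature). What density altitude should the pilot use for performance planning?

Pressure altitude = 3830 + (29.92 − 29.75) × 1000 = 3830 + (+170) = 4000 ft.
ISA temperature at 4000 ft = 15 − 2 × (4000/1000) = 7°C.
ISA deviation = 1 − 7 = -6°C.
Density altitude = 4000 + 120 × (-6) = 3280 ft.

3280 ft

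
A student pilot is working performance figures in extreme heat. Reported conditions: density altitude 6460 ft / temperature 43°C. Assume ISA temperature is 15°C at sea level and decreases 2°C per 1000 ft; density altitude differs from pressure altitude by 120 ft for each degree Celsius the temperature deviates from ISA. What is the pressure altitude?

2500 ft

DA = PA + 120 × (OAT − (15 − 2·PA/1000)) = PA + 120·OAT − 1800 + 0.24·PA = 1.24·PA + 120·OAT − 1800.
So 1.24·PA = 6460 − 120 × 43 + 1800 = 3100.
PA = 3100 / 1.24 = 2500 ft.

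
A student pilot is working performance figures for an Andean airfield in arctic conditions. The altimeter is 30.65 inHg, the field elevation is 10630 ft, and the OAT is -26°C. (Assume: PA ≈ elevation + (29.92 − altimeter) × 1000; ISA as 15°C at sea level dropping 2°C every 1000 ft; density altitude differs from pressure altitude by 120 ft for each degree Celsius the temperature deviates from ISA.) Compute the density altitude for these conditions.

7356 ft

Pressure altitude = 10630 + (29.92 − 30.65) × 1000 = 10630 + (-730) = 9900 ft.
ISA temperature at 9900 ft = 15 − 2 × (9900/1000) = -4.8°C.
ISA deviation = -26 − (-4.8) = -21.2°C.
Density altitude = 9900 + 120 × (-21.2) = 7356 ft.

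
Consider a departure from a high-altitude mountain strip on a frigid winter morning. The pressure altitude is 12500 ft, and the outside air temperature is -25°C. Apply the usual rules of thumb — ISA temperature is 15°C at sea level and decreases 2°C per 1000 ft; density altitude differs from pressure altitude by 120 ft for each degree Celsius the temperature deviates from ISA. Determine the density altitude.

ISA temperature at 12500 ft = 15 − 2 × (12500/1000) = -10°C.
ISA deviation = -25 − (-10) = -15°C.
Density altitude = 12500 + 120 × (-15) = 12500 + (-1800) = 10700 ft.

10700 ft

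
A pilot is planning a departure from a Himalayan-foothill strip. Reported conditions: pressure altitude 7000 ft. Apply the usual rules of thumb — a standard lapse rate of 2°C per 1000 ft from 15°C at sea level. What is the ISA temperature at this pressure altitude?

ISA temperature = 15 − 2 × (7000/1000) = 15 − 14 = 1°C.

1°C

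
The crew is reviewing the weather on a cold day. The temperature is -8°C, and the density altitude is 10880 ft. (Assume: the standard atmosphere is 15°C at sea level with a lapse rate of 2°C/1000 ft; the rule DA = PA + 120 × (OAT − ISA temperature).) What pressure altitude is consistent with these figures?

DA = PA + 120 × (OAT − (15 − 2·PA/1000)) = PA + 120·OAT − 1800 + 0.24·PA = 1.24·PA + 120·OAT − 1800.
So 1.24·PA = 10880 − 120 × (-8) + 1800 = 13640.
PA = 13640 / 1.24 = 11000 ft.

11000 ft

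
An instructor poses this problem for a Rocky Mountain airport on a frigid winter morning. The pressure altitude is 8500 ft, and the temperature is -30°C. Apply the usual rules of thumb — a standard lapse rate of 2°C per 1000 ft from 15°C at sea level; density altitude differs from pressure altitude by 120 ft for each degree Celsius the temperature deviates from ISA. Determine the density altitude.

ISA temperature at 8500 ft = 15 − 2 × (8500/1000) = -2°C.
ISA deviation = -30 − (-2) = -28°C.
Density altitude = 8500 + 120 × (-28) = 8500 + (-3360) = 5140 ft.

5140 ft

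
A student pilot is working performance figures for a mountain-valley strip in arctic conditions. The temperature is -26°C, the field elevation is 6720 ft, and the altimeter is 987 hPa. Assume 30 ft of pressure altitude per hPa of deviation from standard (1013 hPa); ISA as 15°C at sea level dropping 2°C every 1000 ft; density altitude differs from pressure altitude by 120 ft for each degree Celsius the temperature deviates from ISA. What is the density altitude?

4380 ft

Pressure altitude = 6720 + (1013 − 987) × 30 = 6720 + (+780) = 7500 ft.
ISA temperature at 7500 ft = 15 − 2 × (7500/1000) = 0°C.
ISA deviation = -26 − 0 = -26°C.
Density altitude = 7500 + 120 × (-26) = 4380 ft.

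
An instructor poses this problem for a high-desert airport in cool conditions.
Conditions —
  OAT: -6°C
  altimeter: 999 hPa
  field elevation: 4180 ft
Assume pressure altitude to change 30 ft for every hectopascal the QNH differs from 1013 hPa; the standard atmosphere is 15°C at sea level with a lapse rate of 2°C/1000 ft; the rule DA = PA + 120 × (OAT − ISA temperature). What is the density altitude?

Pressure altitude = 4180 + (1013 − 999) × 30 = 4180 + (+420) = 4600 ft.
ISA temperature at 4600 ft = 15 − 2 × (4600/1000) = 5.8°C.
ISA deviation = -6 − 5.8 = -11.8°C.
Density altitude = 4600 + 120 × (-11.8) = 3184 ft.

3184 ft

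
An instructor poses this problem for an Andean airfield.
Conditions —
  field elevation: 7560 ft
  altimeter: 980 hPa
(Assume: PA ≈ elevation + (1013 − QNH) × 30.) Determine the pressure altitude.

Pressure correction = (1013 − 980) × 30 = +990 ft.
Pressure altitude = 7560 + (+990) = 8550 ft.

8550 ft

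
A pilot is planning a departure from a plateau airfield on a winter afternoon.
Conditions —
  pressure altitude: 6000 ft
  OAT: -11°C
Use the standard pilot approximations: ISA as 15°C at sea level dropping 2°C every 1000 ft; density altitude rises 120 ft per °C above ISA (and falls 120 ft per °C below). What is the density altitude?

4320 ft

ISA temperature at 6000 ft = 15 − 2 × (6000/1000) = 3°C.
ISA deviation = -11 − 3 = -14°C.
Density altitude = 6000 + 120 × (-14) = 6000 + (-1680) = 4320 ft.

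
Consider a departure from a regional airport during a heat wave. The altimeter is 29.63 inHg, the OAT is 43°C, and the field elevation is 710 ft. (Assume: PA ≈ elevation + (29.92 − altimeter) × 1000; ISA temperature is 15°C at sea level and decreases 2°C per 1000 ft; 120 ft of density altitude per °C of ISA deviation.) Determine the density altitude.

Pressure altitude = 710 + (29.92 − 29.63) × 1000 = 710 + (+290) = 1000 ft.
ISA temperature at 1000 ft = 15 − 2 × (1000/1000) = 13°C.
ISA deviation = 43 − 13 = +30°C.
Density altitude = 1000 + 120 × (30) = 4600 ft.

4600 ft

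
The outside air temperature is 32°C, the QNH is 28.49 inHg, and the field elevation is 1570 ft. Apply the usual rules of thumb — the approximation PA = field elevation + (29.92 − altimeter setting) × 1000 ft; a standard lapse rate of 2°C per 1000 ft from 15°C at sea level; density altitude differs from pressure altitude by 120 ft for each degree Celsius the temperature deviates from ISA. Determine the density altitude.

5760 ft

Pressure altitude = 1570 + (29.92 − 28.49) × 1000 = 1570 + (+1430) = 3000 ft.
ISA temperature at 3000 ft = 15 − 2 × (3000/1000) = 9°C.
ISA deviation = 32 − 9 = +23°C.
Density altitude = 3000 + 120 × (23) = 5760 ft.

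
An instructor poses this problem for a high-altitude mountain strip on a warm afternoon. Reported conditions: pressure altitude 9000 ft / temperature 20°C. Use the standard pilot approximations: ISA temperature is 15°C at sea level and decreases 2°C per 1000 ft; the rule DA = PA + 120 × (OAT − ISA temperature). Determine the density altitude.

11760 ft

ISA temperature at 9000 ft = 15 − 2 × (9000/1000) = -3°C.
ISA deviation = 20 − (-3) = +23°C.
Density altitude = 9000 + 120 × (23) = 9000 + (+2760) = 11760 ft.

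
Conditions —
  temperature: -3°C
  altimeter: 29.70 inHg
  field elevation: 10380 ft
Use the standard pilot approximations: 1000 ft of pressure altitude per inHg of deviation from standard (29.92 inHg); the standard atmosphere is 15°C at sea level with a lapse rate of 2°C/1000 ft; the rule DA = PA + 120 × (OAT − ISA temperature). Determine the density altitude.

Pressure altitude = 10380 + (29.92 − 29.70) × 1000 = 10380 + (+220) = 10600 ft.
ISA temperature at 10600 ft = 15 − 2 × (10600/1000) = -6.2°C.
ISA deviation = -3 − (-6.2) = +3.2°C.
Density altitude = 10600 + 120 × (3.2) = 10984 ft.

10984 ft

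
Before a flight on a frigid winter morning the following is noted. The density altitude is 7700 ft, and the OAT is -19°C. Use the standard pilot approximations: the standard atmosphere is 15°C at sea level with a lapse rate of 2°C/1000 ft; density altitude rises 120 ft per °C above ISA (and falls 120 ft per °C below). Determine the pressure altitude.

9500 ft

DA = PA + 120 × (OAT − (15 − 2·PA/1000)) = PA + 120·OAT − 1800 + 0.24·PA = 1.24·PA + 120·OAT − 1800.
So 1.24·PA = 7700 − 120 × (-19) + 1800 = 11780.
PA = 11780 / 1.24 = 9500 ft.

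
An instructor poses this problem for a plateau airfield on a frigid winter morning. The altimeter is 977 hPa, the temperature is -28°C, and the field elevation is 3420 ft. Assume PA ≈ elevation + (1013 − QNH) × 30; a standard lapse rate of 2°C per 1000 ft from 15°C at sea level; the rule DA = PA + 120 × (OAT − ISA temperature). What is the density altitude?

Pressure altitude = 3420 + (1013 − 977) × 30 = 3420 + (+1080) = 4500 ft.
ISA temperature at 4500 ft = 15 − 2 × (4500/1000) = 6°C.
ISA deviation = -28 − 6 = -34°C.
Density altitude = 4500 + 120 × (-34) = 420 ft.

420 ft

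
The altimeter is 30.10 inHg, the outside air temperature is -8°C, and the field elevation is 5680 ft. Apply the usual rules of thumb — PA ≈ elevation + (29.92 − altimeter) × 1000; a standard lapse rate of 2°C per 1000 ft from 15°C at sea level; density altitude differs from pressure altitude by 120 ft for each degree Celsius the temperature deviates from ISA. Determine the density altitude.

Pressure altitude = 5680 + (29.92 − 30.10) × 1000 = 5680 + (-180) = 5500 ft.
ISA temperature at 5500 ft = 15 − 2 × (5500/1000) = 4°C.
ISA deviation = -8 − 4 = -12°C.
Density altitude = 5500 + 120 × (-12) = 4060 ft.

4060 ft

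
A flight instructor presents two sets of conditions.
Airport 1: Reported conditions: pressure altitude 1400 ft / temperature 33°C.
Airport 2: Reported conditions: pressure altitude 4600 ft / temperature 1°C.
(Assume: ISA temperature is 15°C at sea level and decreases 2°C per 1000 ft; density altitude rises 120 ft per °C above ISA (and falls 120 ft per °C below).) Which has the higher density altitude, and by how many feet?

Airport 2 by 128 ft

Airport 1: ISA temp = 12.2°C, deviation +20.8°C, DA = 1400 + 120 × 20.8 = 3896 ft.
Airport 2: ISA temp = 5.8°C, deviation -4.8°C, DA = 4600 + 120 × (-4.8) = 4024 ft.
Airport 2 is higher by 4024 − 3896 = 128 ft.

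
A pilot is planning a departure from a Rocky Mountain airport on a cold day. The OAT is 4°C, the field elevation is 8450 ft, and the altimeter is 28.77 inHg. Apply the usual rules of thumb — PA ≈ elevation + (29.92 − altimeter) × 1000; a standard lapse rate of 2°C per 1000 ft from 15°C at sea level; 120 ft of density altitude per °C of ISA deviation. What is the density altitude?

10584 ft

Pressure altitude = 8450 + (29.92 − 28.77) × 1000 = 8450 + (+1150) = 9600 ft.
ISA temperature at 9600 ft = 15 − 2 × (9600/1000) = -4.2°C.
ISA deviation = 4 − (-4.2) = +8.2°C.
Density altitude = 9600 + 120 × (8.2) = 10584 ft.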